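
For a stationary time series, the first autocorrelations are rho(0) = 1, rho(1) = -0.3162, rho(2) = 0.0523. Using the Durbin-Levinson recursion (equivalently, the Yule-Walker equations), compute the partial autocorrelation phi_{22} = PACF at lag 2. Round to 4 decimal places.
\phi_{22} = -0.0530

The PACF at lag k is phi_{kk}, the last component of the solution
to the Yule-Walker system G_k phi = r_k where
  (G_k)_{ij} = rho(|i - j|), (r_k)_i = rho(i), i,j = 1..k.
Equivalently, Durbin-Levinson gives phi_{kk} iteratively:
  phi_{11} = rho(1)
  phi_{kk} = [rho(k) - sum_{j=1..k-1} phi_{k-1,j} rho(k-j)]
            / [1 - sum_{j=1..k-1} phi_{k-1,j} rho(j)],
  phi_{k,j} = phi_{k-1,j} - phi_{kk} phi_{k-1,k-j},  j = 1..k-1.
Step k = 1:
  phi_11 = rho(1) = -0.3162.
Step k = 2:
  phi_22 = [rho(2) - phi_11 rho(1)] / [1 - phi_11 rho(1)] = [0.0523 - (-0.3162)(-0.3162)] / [1 - (-0.3162)(-0.3162)]
         = -0.04768244 / 0.90001756 = -0.053.
Therefore phi_{22} = -0.0530.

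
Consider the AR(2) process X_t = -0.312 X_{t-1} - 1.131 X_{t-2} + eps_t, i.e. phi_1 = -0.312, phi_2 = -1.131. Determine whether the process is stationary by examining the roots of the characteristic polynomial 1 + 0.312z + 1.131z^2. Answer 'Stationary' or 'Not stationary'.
\text{Not stationary}

The AR(p) characteristic polynomial is P(z) = 1 + 0.312z + 1.131z^2.
Stationarity requires all roots to lie outside the unit circle, i.e. |z| > 1 for every root.
Set 1 + (0.312) z + (1.131) z^2 = 0, i.e. a z^2 + b z + c = 0 with a = 1.131, b = 0.312, c = 1.
Discriminant D = b^2 - 4ac = (0.312)^2 - 4*(1.131)*1 = 0.097344 - (4.524) = -4.426656.
D < 0, so the roots are the complex-conjugate pair z = (-b +/- i sqrt(-D)) / (2a) = -0.1379 +/- 0.9301i.
For a conjugate pair |z|^2 = z * conj(z) = (product of roots) = c/a = 1/(1.131) = 0.884173, so |z| = sqrt(0.884173) = 0.9403 for both roots.
Moduli of all roots: 0.9403, 0.9403.
All moduli strictly greater than 1? No.
Verdict: Not stationary.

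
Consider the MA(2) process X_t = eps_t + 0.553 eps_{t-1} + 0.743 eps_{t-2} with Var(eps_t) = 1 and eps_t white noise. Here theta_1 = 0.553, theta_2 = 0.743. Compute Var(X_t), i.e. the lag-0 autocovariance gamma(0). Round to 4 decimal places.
\gamma(0) = 1.8579

For an MA(q) process X_t = eps_t + sum_i theta_i eps_{t-i} with
Var(eps_t) = sigma^2, the variance is
  gamma(0) = sigma^2 * (1 + sum_i theta_i^2).
  sum_i theta_i^2 = (0.553)^2 + (0.743)^2 = 0.305809 + 0.552049 = 0.857858.
  gamma(0) = 1 * (1 + 0.857858) = 1 * 1.857858 = 1.857858, which rounds to 1.8579.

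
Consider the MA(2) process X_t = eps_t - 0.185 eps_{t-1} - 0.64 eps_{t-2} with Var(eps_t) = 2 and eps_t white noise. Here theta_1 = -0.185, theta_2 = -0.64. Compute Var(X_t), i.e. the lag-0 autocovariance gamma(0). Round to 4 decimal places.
\gamma(0) = 2.8877

For an MA(q) process X_t = eps_t + sum_i theta_i eps_{t-i} with
Var(eps_t) = sigma^2, the variance is
  gamma(0) = sigma^2 * (1 + sum_i theta_i^2).
  sum_i theta_i^2 = (-0.185)^2 + (-0.64)^2 = 0.034225 + 0.4096 = 0.443825.
  gamma(0) = 2 * (1 + 0.443825) = 2 * 1.443825 = 2.88765, which rounds to 2.8877.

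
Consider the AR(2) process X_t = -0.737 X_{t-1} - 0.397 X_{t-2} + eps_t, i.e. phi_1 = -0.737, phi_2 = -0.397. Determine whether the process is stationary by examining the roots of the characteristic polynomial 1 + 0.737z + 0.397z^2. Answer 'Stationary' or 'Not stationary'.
\text{Stationary}

The AR(p) characteristic polynomial is P(z) = 1 + 0.737z + 0.397z^2.
Stationarity requires all roots to lie outside the unit circle, i.e. |z| > 1 for every root.
Set 1 + (0.737) z + (0.397) z^2 = 0, i.e. a z^2 + b z + c = 0 with a = 0.397, b = 0.737, c = 1.
Discriminant D = b^2 - 4ac = (0.737)^2 - 4*(0.397)*1 = 0.543169 - (1.588) = -1.044831.
D < 0, so the roots are the complex-conjugate pair z = (-b +/- i sqrt(-D)) / (2a) = -0.9282 +/- 1.2874i.
For a conjugate pair |z|^2 = z * conj(z) = (product of roots) = c/a = 1/(0.397) = 2.518892, so |z| = sqrt(2.518892) = 1.5871 for both roots.
Moduli of all roots: 1.5871, 1.5871.
All moduli strictly greater than 1? Yes.
Verdict: Stationary.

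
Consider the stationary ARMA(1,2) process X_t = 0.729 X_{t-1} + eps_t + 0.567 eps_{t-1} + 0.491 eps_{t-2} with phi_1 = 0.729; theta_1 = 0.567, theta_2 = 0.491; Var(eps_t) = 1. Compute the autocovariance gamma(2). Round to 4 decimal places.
\gamma(2) = 5.1304

Multiply the model equation by X_{t-k} and take expectations. With theta_0 = psi_0 = 1 and psi_j the MA(infinity) weights, this gives
  gamma(k) - sum_i phi_i gamma(k-i) = c_k,
  c_k = sigma^2 * sum_{j=k..q} theta_j psi_{j-k}   (c_k = 0 for k > q),
using gamma(-m) = gamma(m).
psi-weights needed (psi_j = theta_j + sum_i phi_i psi_{j-i}):
  psi_1 = theta_1 + phi_1 = 0.567 + (0.729) = 1.296
  psi_2 = theta_2 + phi_1 psi_1 = 0.491 + (0.729)(1.296) = 1.435784
Right-hand sides:
  c_0 = sigma^2 (1 + theta_1 psi_1 + theta_2 psi_2) = 1 * (1 + (0.567)(1.296) + (0.491)(1.435784)) = 1 * 2.439802 = 2.439802
  c_1 = sigma^2 (theta_1 + theta_2 psi_1) = 1 * (0.567 + (0.491)(1.296)) = 1.203336
  c_2 = sigma^2 theta_2 = 1 * (0.491) = 0.491
Equations for k = 0 and k = 1 (AR order 1):
  gamma(0) = phi_1 gamma(1) + c_0
  gamma(1) = phi_1 gamma(0) + c_1
Substituting the second into the first: gamma(0) (1 - phi_1^2) = c_0 + phi_1 c_1, so
  gamma(0) = (c_0 + phi_1 c_1) / (1 - phi_1^2) = (2.439802 + (0.729)(1.203336)) / (1 - (0.729)^2) = 3.317034 / 0.468559 = 7.079224.
  gamma(1) = phi_1 gamma(0) + c_1 = (0.729)(7.079224) + (1.203336) = 6.36409.
For k = 2: gamma(2) = phi_1 gamma(1) + c_2
  = (0.729)(6.36409) + (0.491) = 5.130422.
Therefore gamma(2) = 5.1304 (to 4 decimal places).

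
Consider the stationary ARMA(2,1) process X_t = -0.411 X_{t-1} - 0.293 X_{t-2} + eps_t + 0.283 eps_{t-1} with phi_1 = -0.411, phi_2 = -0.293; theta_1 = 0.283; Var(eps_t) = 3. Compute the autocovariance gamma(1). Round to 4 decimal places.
\gamma(1) = -0.3879

Multiply the model equation by X_{t-k} and take expectations. With theta_0 = psi_0 = 1 and psi_j the MA(infinity) weights, this gives
  gamma(k) - sum_i phi_i gamma(k-i) = c_k,
  c_k = sigma^2 * sum_{j=k..q} theta_j psi_{j-k}   (c_k = 0 for k > q),
using gamma(-m) = gamma(m).
psi-weights needed (psi_j = theta_j + sum_i phi_i psi_{j-i}):
  psi_1 = theta_1 + phi_1 = 0.283 + (-0.411) = -0.128
Right-hand sides:
  c_0 = sigma^2 (1 + theta_1 psi_1) = 3 * (1 + (0.283)(-0.128)) = 3 * 0.963776 = 2.891328
  c_1 = sigma^2 theta_1 = 3 * (0.283) = 0.849
  c_2 = 0
Equations for k = 0, 1, 2 (AR order 2, c_2 = 0):
  (E0) gamma(0) = phi_1 gamma(1) + phi_2 gamma(2) + c_0
  (E1) gamma(1) = phi_1 gamma(0) + phi_2 gamma(1) + c_1
  (E2) gamma(2) = phi_1 gamma(1) + phi_2 gamma(0)
From (E1): gamma(1) = A gamma(0) + B with
  A = phi_1 / (1 - phi_2) = -0.411 / 1.293 = -0.317865,   B = c_1 / (1 - phi_2) = 0.849 / 1.293 = 0.656613.
Insert (E2) into (E0): gamma(0) (1 - phi_2^2) = phi_1 (1 + phi_2) gamma(1) + c_0.
  phi_1 (1 + phi_2) = (-0.411)(0.707) = -0.290577,   1 - phi_2^2 = 0.914151.
Replace gamma(1) by A gamma(0) + B and collect gamma(0):
  gamma(0) [0.914151 - (-0.290577)(-0.317865)] = (-0.290577)(0.656613) + 2.891328
  gamma(0) * 0.821787 = 2.700532
  gamma(0) = 2.700532 / 0.821787 = 3.286171.
  gamma(1) = A gamma(0) + B = (-0.317865)(3.286171) + (0.656613) = -0.387948.
Therefore gamma(1) = -0.3879 (to 4 decimal places).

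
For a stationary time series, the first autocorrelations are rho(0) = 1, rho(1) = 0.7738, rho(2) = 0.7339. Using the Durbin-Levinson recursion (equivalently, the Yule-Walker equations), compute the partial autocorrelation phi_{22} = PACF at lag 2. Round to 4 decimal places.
\phi_{22} = 0.3368

The PACF at lag k is phi_{kk}, the last component of the solution
to the Yule-Walker system G_k phi = r_k where
  (G_k)_{ij} = rho(|i - j|), (r_k)_i = rho(i), i,j = 1..k.
Equivalently, Durbin-Levinson gives phi_{kk} iteratively:
  phi_{11} = rho(1)
  phi_{kk} = [rho(k) - sum_{j=1..k-1} phi_{k-1,j} rho(k-j)]
            / [1 - sum_{j=1..k-1} phi_{k-1,j} rho(j)],
  phi_{k,j} = phi_{k-1,j} - phi_{kk} phi_{k-1,k-j},  j = 1..k-1.
Step k = 1:
  phi_11 = rho(1) = 0.7738.
Step k = 2:
  phi_22 = [rho(2) - phi_11 rho(1)] / [1 - phi_11 rho(1)] = [0.7339 - (0.7738)(0.7738)] / [1 - (0.7738)(0.7738)]
         = 0.13513356 / 0.40123356 = 0.3368.
Therefore phi_{22} = 0.3368.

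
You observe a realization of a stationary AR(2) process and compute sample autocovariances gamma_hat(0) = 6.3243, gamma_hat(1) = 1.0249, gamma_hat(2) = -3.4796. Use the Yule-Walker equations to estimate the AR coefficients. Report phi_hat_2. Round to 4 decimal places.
\hat\phi_{2} = -0.5920

The Yule-Walker equations for an AR(p) process read, in matrix form,
  Gamma_p phi = r_p,   with   (Gamma_p)_{ij} = gamma(|i - j|),
                       (r_p)_i = gamma(i),   i,j = 1..p.
Substitute the sample gammas (Toeplitz matrix and right-hand side of size 2):
  Gamma_p = [[6.3243, 1.0249], [1.0249, 6.3243]]
  r_p     = [1.0249, -3.4796]
Written out:
  6.3243 phi_1 + 1.0249 phi_2 = 1.0249
  1.0249 phi_1 + 6.3243 phi_2 = -3.4796
Solve by Cramer's rule:
  det = gamma(0)^2 - gamma(1)^2 = (6.3243)^2 - (1.0249)^2 = 39.99677049 - 1.05042001 = 38.94635048
  phi_hat_1 = [gamma(1) gamma(0) - gamma(1) gamma(2)] / det = [(1.0249)(6.3243) - (1.0249)(-3.4796)] / 38.94635048 = 10.04801711 / 38.94635048 = 0.258
  phi_hat_2 = [gamma(0) gamma(2) - gamma(1)^2] / det = [(6.3243)(-3.4796) - (1.0249)^2] / 38.94635048 = -23.05645429 / 38.94635048 = -0.592
So phi_hat = [0.2580, -0.5920].
Therefore phi_hat_2 = -0.5920.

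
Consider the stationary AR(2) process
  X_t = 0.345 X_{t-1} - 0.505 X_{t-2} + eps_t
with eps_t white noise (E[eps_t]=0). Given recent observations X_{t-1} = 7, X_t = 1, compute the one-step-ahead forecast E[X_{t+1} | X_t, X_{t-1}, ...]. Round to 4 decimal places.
E[X_{t+1} \mid \mathcal F_t] = -3.1900

For an AR(p) model X_t = c + sum_i phi_i X_{t-i} + eps_t, the
one-step-ahead conditional mean is
  E[X_{t+1} | X_t, ...] = c + sum_i phi_i X_{t+1-i}.
Substitute known values:
  E[X_{t+1} | ...] = (0.345) * (1) + (-0.505) * (7)
                   = -3.1900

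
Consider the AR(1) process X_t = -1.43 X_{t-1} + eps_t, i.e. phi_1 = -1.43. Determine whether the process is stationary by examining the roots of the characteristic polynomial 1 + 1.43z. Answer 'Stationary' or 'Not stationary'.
\text{Not stationary}

The AR(p) characteristic polynomial is P(z) = 1 + 1.43z.
Stationarity requires all roots to lie outside the unit circle, i.e. |z| > 1 for every root.
This is linear in z: 1 + (1.43) z = 0  =>  z = -1/(1.43) = -0.699301,  |z| = 0.699301.
Moduli of all roots: 0.6993.
All moduli strictly greater than 1? No.
Verdict: Not stationary.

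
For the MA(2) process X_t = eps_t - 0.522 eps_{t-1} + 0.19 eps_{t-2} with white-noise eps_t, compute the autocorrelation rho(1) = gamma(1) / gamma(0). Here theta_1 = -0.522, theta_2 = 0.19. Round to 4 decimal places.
\rho(1) = -0.4747

For an MA(q) process with theta_0 = 1, the autocovariance is
  gamma(k) = sigma^2 * sum_{i=0..q-k} theta_i * theta_{i+k},
and rho(k) = gamma(k) / gamma(0). Sigma^2 cancels.
  numerator   = (1)*(-0.522) + (-0.522)*(0.19) = -0.62118.
  denominator = (1)^2 + (-0.522)^2 + (0.19)^2 = 1.308584.
  rho(1) = -0.62118 / 1.308584 = -0.4747.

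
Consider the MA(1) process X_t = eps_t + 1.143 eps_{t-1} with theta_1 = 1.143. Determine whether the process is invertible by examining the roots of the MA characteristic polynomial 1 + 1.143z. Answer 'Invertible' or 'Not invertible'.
\text{Not invertible}

The MA(q) characteristic polynomial is P(z) = 1 + 1.143z.
Invertibility requires all roots to lie outside the unit circle, i.e. |z| > 1 for every root.
This is linear in z: 1 + (1.143) z = 0  =>  z = -1/(1.143) = -0.874891,  |z| = 0.874891.
Moduli of all roots: 0.8749.
All moduli strictly greater than 1? No.
Verdict: Not invertible.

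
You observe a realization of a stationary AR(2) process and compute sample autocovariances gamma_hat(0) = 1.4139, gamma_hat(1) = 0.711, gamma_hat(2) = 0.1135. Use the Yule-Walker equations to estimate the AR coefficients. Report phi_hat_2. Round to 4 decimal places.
\hat\phi_{2} = -0.2310

The Yule-Walker equations for an AR(p) process read, in matrix form,
  Gamma_p phi = r_p,   with   (Gamma_p)_{ij} = gamma(|i - j|),
                       (r_p)_i = gamma(i),   i,j = 1..p.
Substitute the sample gammas (Toeplitz matrix and right-hand side of size 2):
  Gamma_p = [[1.4139, 0.711], [0.711, 1.4139]]
  r_p     = [0.711, 0.1135]
Written out:
  1.4139 phi_1 + 0.711 phi_2 = 0.711
  0.711 phi_1 + 1.4139 phi_2 = 0.1135
Solve by Cramer's rule:
  det = gamma(0)^2 - gamma(1)^2 = (1.4139)^2 - (0.711)^2 = 1.99911321 - 0.505521 = 1.49359221
  phi_hat_1 = [gamma(1) gamma(0) - gamma(1) gamma(2)] / det = [(0.711)(1.4139) - (0.711)(0.1135)] / 1.49359221 = 0.9245844 / 1.49359221 = 0.619
  phi_hat_2 = [gamma(0) gamma(2) - gamma(1)^2] / det = [(1.4139)(0.1135) - (0.711)^2] / 1.49359221 = -0.34504335 / 1.49359221 = -0.231
So phi_hat = [0.6190, -0.2310].
Therefore phi_hat_2 = -0.2310.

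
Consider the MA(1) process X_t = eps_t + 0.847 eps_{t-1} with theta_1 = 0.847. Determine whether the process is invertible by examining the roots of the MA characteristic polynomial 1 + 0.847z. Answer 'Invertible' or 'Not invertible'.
\text{Invertible}

The MA(q) characteristic polynomial is P(z) = 1 + 0.847z.
Invertibility requires all roots to lie outside the unit circle, i.e. |z| > 1 for every root.
This is linear in z: 1 + (0.847) z = 0  =>  z = -1/(0.847) = -1.180638,  |z| = 1.180638.
Moduli of all roots: 1.1806.
All moduli strictly greater than 1? Yes.
Verdict: Invertible.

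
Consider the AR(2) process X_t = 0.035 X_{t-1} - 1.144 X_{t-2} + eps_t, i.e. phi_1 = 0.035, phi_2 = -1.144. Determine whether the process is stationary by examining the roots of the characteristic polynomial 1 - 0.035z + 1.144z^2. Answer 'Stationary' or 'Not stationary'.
\text{Not stationary}

The AR(p) characteristic polynomial is P(z) = 1 - 0.035z + 1.144z^2.
Stationarity requires all roots to lie outside the unit circle, i.e. |z| > 1 for every root.
Set 1 + (-0.035) z + (1.144) z^2 = 0, i.e. a z^2 + b z + c = 0 with a = 1.144, b = -0.035, c = 1.
Discriminant D = b^2 - 4ac = (-0.035)^2 - 4*(1.144)*1 = 0.001225 - (4.576) = -4.574775.
D < 0, so the roots are the complex-conjugate pair z = (-b +/- i sqrt(-D)) / (2a) = 0.0153 +/- 0.9348i.
For a conjugate pair |z|^2 = z * conj(z) = (product of roots) = c/a = 1/(1.144) = 0.874126, so |z| = sqrt(0.874126) = 0.9349 for both roots.
Moduli of all roots: 0.9349, 0.9349.
All moduli strictly greater than 1? No.
Verdict: Not stationary.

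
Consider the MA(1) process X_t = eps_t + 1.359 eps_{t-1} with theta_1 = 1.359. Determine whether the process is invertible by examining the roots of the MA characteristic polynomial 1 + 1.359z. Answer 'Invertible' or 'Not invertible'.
\text{Not invertible}

The MA(q) characteristic polynomial is P(z) = 1 + 1.359z.
Invertibility requires all roots to lie outside the unit circle, i.e. |z| > 1 for every root.
This is linear in z: 1 + (1.359) z = 0  =>  z = -1/(1.359) = -0.735835,  |z| = 0.735835.
Moduli of all roots: 0.7358.
All moduli strictly greater than 1? No.
Verdict: Not invertible.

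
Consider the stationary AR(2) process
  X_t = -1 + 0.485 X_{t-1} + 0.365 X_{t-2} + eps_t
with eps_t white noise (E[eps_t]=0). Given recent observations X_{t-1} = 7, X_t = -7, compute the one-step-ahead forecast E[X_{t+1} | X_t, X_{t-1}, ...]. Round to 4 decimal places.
E[X_{t+1} \mid \mathcal F_t] = -1.8400

For an AR(p) model X_t = c + sum_i phi_i X_{t-i} + eps_t, the
one-step-ahead conditional mean is
  E[X_{t+1} | X_t, ...] = c + sum_i phi_i X_{t+1-i}.
Substitute known values:
  E[X_{t+1} | ...] = -1 + (0.485) * (-7) + (0.365) * (7)
                   = -1.8400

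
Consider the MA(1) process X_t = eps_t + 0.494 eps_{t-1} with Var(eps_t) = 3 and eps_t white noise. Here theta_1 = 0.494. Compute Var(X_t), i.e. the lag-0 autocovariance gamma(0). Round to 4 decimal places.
\gamma(0) = 3.7321

For an MA(q) process X_t = eps_t + sum_i theta_i eps_{t-i} with
Var(eps_t) = sigma^2, the variance is
  gamma(0) = sigma^2 * (1 + sum_i theta_i^2).
  sum_i theta_i^2 = (0.494)^2 = 0.244036.
  gamma(0) = 3 * (1 + 0.244036) = 3 * 1.244036 = 3.732108, which rounds to 3.7321.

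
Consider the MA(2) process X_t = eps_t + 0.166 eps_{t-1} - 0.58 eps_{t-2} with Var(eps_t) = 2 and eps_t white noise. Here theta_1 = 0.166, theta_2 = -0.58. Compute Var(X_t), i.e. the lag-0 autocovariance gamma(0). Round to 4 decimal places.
\gamma(0) = 2.7279

For an MA(q) process X_t = eps_t + sum_i theta_i eps_{t-i} with
Var(eps_t) = sigma^2, the variance is
  gamma(0) = sigma^2 * (1 + sum_i theta_i^2).
  sum_i theta_i^2 = (0.166)^2 + (-0.58)^2 = 0.027556 + 0.3364 = 0.363956.
  gamma(0) = 2 * (1 + 0.363956) = 2 * 1.363956 = 2.727912, which rounds to 2.7279.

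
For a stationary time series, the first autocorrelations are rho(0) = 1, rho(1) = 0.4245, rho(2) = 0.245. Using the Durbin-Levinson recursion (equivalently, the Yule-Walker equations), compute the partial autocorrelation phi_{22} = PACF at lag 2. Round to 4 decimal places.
\phi_{22} = 0.0790

The PACF at lag k is phi_{kk}, the last component of the solution
to the Yule-Walker system G_k phi = r_k where
  (G_k)_{ij} = rho(|i - j|), (r_k)_i = rho(i), i,j = 1..k.
Equivalently, Durbin-Levinson gives phi_{kk} iteratively:
  phi_{11} = rho(1)
  phi_{kk} = [rho(k) - sum_{j=1..k-1} phi_{k-1,j} rho(k-j)]
            / [1 - sum_{j=1..k-1} phi_{k-1,j} rho(j)],
  phi_{k,j} = phi_{k-1,j} - phi_{kk} phi_{k-1,k-j},  j = 1..k-1.
Step k = 1:
  phi_11 = rho(1) = 0.4245.
Step k = 2:
  phi_22 = [rho(2) - phi_11 rho(1)] / [1 - phi_11 rho(1)] = [0.245 - (0.4245)(0.4245)] / [1 - (0.4245)(0.4245)]
         = 0.06479975 / 0.81979975 = 0.079.
Therefore phi_{22} = 0.0790.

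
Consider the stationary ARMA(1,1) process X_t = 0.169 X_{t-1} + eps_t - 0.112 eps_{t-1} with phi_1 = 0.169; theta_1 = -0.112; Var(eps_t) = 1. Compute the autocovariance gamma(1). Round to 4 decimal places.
\gamma(1) = 0.0576

Multiply the model equation by X_{t-k} and take expectations. With theta_0 = psi_0 = 1 and psi_j the MA(infinity) weights, this gives
  gamma(k) - sum_i phi_i gamma(k-i) = c_k,
  c_k = sigma^2 * sum_{j=k..q} theta_j psi_{j-k}   (c_k = 0 for k > q),
using gamma(-m) = gamma(m).
psi-weights needed (psi_j = theta_j + sum_i phi_i psi_{j-i}):
  psi_1 = theta_1 + phi_1 = -0.112 + (0.169) = 0.057
Right-hand sides:
  c_0 = sigma^2 (1 + theta_1 psi_1) = 1 * (1 + (-0.112)(0.057)) = 1 * 0.993616 = 0.993616
  c_1 = sigma^2 theta_1 = 1 * (-0.112) = -0.112
  c_2 = 0
Equations for k = 0 and k = 1 (AR order 1):
  gamma(0) = phi_1 gamma(1) + c_0
  gamma(1) = phi_1 gamma(0) + c_1
Substituting the second into the first: gamma(0) (1 - phi_1^2) = c_0 + phi_1 c_1, so
  gamma(0) = (c_0 + phi_1 c_1) / (1 - phi_1^2) = (0.993616 + (0.169)(-0.112)) / (1 - (0.169)^2) = 0.974688 / 0.971439 = 1.003345.
  gamma(1) = phi_1 gamma(0) + c_1 = (0.169)(1.003345) + (-0.112) = 0.057565.
Therefore gamma(1) = 0.0576 (to 4 decimal places).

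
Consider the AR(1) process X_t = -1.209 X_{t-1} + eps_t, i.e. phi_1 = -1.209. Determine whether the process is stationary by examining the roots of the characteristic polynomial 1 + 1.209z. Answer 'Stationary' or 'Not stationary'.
\text{Not stationary}

The AR(p) characteristic polynomial is P(z) = 1 + 1.209z.
Stationarity requires all roots to lie outside the unit circle, i.e. |z| > 1 for every root.
This is linear in z: 1 + (1.209) z = 0  =>  z = -1/(1.209) = -0.82713,  |z| = 0.82713.
Moduli of all roots: 0.8271.
All moduli strictly greater than 1? No.
Verdict: Not stationary.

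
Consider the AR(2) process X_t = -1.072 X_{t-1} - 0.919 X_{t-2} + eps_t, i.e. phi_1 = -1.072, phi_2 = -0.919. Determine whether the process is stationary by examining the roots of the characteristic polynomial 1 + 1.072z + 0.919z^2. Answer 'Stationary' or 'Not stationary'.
\text{Stationary}

The AR(p) characteristic polynomial is P(z) = 1 + 1.072z + 0.919z^2.
Stationarity requires all roots to lie outside the unit circle, i.e. |z| > 1 for every root.
Set 1 + (1.072) z + (0.919) z^2 = 0, i.e. a z^2 + b z + c = 0 with a = 0.919, b = 1.072, c = 1.
Discriminant D = b^2 - 4ac = (1.072)^2 - 4*(0.919)*1 = 1.149184 - (3.676) = -2.526816.
D < 0, so the roots are the complex-conjugate pair z = (-b +/- i sqrt(-D)) / (2a) = -0.5832 +/- 0.8649i.
For a conjugate pair |z|^2 = z * conj(z) = (product of roots) = c/a = 1/(0.919) = 1.088139, so |z| = sqrt(1.088139) = 1.0431 for both roots.
Moduli of all roots: 1.0431, 1.0431.
All moduli strictly greater than 1? Yes.
Verdict: Stationary.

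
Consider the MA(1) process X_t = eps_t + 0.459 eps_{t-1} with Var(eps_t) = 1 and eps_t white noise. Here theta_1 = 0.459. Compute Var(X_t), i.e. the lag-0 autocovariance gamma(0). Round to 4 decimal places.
\gamma(0) = 1.2107

For an MA(q) process X_t = eps_t + sum_i theta_i eps_{t-i} with
Var(eps_t) = sigma^2, the variance is
  gamma(0) = sigma^2 * (1 + sum_i theta_i^2).
  sum_i theta_i^2 = (0.459)^2 = 0.210681.
  gamma(0) = 1 * (1 + 0.210681) = 1 * 1.210681 = 1.210681, which rounds to 1.2107.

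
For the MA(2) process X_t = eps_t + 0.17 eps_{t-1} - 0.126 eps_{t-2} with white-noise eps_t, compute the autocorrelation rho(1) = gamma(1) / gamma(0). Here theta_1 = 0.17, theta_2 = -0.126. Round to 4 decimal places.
\rho(1) = 0.1422

For an MA(q) process with theta_0 = 1, the autocovariance is
  gamma(k) = sigma^2 * sum_{i=0..q-k} theta_i * theta_{i+k},
and rho(k) = gamma(k) / gamma(0). Sigma^2 cancels.
  numerator   = (1)*(0.17) + (0.17)*(-0.126) = 0.14858.
  denominator = (1)^2 + (0.17)^2 + (-0.126)^2 = 1.044776.
  rho(1) = 0.14858 / 1.044776 = 0.1422.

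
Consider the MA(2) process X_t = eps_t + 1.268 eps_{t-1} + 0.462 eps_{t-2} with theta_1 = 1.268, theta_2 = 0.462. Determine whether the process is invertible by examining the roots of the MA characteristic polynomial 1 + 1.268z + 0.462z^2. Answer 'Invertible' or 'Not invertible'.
\text{Invertible}

The MA(q) characteristic polynomial is P(z) = 1 + 1.268z + 0.462z^2.
Invertibility requires all roots to lie outside the unit circle, i.e. |z| > 1 for every root.
Set 1 + (1.268) z + (0.462) z^2 = 0, i.e. a z^2 + b z + c = 0 with a = 0.462, b = 1.268, c = 1.
Discriminant D = b^2 - 4ac = (1.268)^2 - 4*(0.462)*1 = 1.607824 - (1.848) = -0.240176.
D < 0, so the roots are the complex-conjugate pair z = (-b +/- i sqrt(-D)) / (2a) = -1.3723 +/- 0.5304i.
For a conjugate pair |z|^2 = z * conj(z) = (product of roots) = c/a = 1/(0.462) = 2.164502, so |z| = sqrt(2.164502) = 1.4712 for both roots.
Moduli of all roots: 1.4712, 1.4712.
All moduli strictly greater than 1? Yes.
Verdict: Invertible.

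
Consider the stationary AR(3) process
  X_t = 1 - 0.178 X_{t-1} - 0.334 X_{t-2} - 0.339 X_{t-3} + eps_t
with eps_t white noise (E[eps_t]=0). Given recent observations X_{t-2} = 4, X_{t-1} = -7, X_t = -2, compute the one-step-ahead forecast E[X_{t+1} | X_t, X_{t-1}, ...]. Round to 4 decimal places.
E[X_{t+1} \mid \mathcal F_t] = 2.3380

For an AR(p) model X_t = c + sum_i phi_i X_{t-i} + eps_t, the
one-step-ahead conditional mean is
  E[X_{t+1} | X_t, ...] = c + sum_i phi_i X_{t+1-i}.
Substitute known values:
  E[X_{t+1} | ...] = 1 + (-0.178) * (-2) + (-0.334) * (-7) + (-0.339) * (4)
                   = 2.3380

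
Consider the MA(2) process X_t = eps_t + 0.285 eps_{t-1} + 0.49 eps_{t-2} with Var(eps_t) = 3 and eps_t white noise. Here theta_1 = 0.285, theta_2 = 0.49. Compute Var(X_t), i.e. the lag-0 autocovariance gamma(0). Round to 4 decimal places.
\gamma(0) = 3.9640

For an MA(q) process X_t = eps_t + sum_i theta_i eps_{t-i} with
Var(eps_t) = sigma^2, the variance is
  gamma(0) = sigma^2 * (1 + sum_i theta_i^2).
  sum_i theta_i^2 = (0.285)^2 + (0.49)^2 = 0.081225 + 0.2401 = 0.321325.
  gamma(0) = 3 * (1 + 0.321325) = 3 * 1.321325 = 3.963975, which rounds to 3.9640.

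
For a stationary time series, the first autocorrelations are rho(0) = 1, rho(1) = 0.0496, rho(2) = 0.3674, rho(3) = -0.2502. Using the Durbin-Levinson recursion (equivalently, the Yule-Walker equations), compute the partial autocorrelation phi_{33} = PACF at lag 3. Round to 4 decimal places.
\phi_{33} = -0.3239

The PACF at lag k is phi_{kk}, the last component of the solution
to the Yule-Walker system G_k phi = r_k where
  (G_k)_{ij} = rho(|i - j|), (r_k)_i = rho(i), i,j = 1..k.
Equivalently, Durbin-Levinson gives phi_{kk} iteratively:
  phi_{11} = rho(1)
  phi_{kk} = [rho(k) - sum_{j=1..k-1} phi_{k-1,j} rho(k-j)]
            / [1 - sum_{j=1..k-1} phi_{k-1,j} rho(j)],
  phi_{k,j} = phi_{k-1,j} - phi_{kk} phi_{k-1,k-j},  j = 1..k-1.
Step k = 1:
  phi_11 = rho(1) = 0.0496.
Step k = 2:
  phi_22 = [rho(2) - phi_11 rho(1)] / [1 - phi_11 rho(1)] = [0.3674 - (0.0496)(0.0496)] / [1 - (0.0496)(0.0496)]
         = 0.36493984 / 0.99753984 = 0.36584.
  Update: phi_21 = phi_11 - phi_22 phi_11 = 0.0496 - (0.36584)(0.0496) = 0.031454.
Step k = 3:
  phi_33 = [rho(3) - phi_21 rho(2) - phi_22 rho(1)] / [1 - phi_21 rho(1) - phi_22 rho(2)]
    numerator   = -0.2502 - (0.031454)(0.3674) - (0.36584)(0.0496) = -0.27990198
    denominator = 1 - (0.031454)(0.0496) - (0.36584)(0.3674) = 0.8640303
  phi_33 = -0.27990198 / 0.8640303 = -0.3239.
Therefore phi_{33} = -0.3239.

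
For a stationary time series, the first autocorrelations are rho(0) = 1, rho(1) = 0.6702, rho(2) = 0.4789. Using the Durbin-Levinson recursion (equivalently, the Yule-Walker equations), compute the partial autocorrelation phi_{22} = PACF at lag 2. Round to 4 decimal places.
\phi_{22} = 0.0540

The PACF at lag k is phi_{kk}, the last component of the solution
to the Yule-Walker system G_k phi = r_k where
  (G_k)_{ij} = rho(|i - j|), (r_k)_i = rho(i), i,j = 1..k.
Equivalently, Durbin-Levinson gives phi_{kk} iteratively:
  phi_{11} = rho(1)
  phi_{kk} = [rho(k) - sum_{j=1..k-1} phi_{k-1,j} rho(k-j)]
            / [1 - sum_{j=1..k-1} phi_{k-1,j} rho(j)],
  phi_{k,j} = phi_{k-1,j} - phi_{kk} phi_{k-1,k-j},  j = 1..k-1.
Step k = 1:
  phi_11 = rho(1) = 0.6702.
Step k = 2:
  phi_22 = [rho(2) - phi_11 rho(1)] / [1 - phi_11 rho(1)] = [0.4789 - (0.6702)(0.6702)] / [1 - (0.6702)(0.6702)]
         = 0.02973196 / 0.55083196 = 0.054.
Therefore phi_{22} = 0.0540.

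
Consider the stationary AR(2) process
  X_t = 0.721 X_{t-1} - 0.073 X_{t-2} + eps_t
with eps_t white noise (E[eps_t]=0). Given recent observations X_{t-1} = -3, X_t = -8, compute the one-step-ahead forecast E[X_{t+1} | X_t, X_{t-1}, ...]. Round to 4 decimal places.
E[X_{t+1} \mid \mathcal F_t] = -5.5490

For an AR(p) model X_t = c + sum_i phi_i X_{t-i} + eps_t, the
one-step-ahead conditional mean is
  E[X_{t+1} | X_t, ...] = c + sum_i phi_i X_{t+1-i}.
Substitute known values:
  E[X_{t+1} | ...] = (0.721) * (-8) + (-0.073) * (-3)
                   = -5.5490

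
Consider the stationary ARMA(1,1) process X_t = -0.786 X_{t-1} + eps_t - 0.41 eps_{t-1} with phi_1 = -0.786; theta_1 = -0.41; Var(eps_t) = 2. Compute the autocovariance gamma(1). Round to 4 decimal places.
\gamma(1) = -8.2753

Multiply the model equation by X_{t-k} and take expectations. With theta_0 = psi_0 = 1 and psi_j the MA(infinity) weights, this gives
  gamma(k) - sum_i phi_i gamma(k-i) = c_k,
  c_k = sigma^2 * sum_{j=k..q} theta_j psi_{j-k}   (c_k = 0 for k > q),
using gamma(-m) = gamma(m).
psi-weights needed (psi_j = theta_j + sum_i phi_i psi_{j-i}):
  psi_1 = theta_1 + phi_1 = -0.41 + (-0.786) = -1.196
Right-hand sides:
  c_0 = sigma^2 (1 + theta_1 psi_1) = 2 * (1 + (-0.41)(-1.196)) = 2 * 1.49036 = 2.98072
  c_1 = sigma^2 theta_1 = 2 * (-0.41) = -0.82
  c_2 = 0
Equations for k = 0 and k = 1 (AR order 1):
  gamma(0) = phi_1 gamma(1) + c_0
  gamma(1) = phi_1 gamma(0) + c_1
Substituting the second into the first: gamma(0) (1 - phi_1^2) = c_0 + phi_1 c_1, so
  gamma(0) = (c_0 + phi_1 c_1) / (1 - phi_1^2) = (2.98072 + (-0.786)(-0.82)) / (1 - (-0.786)^2) = 3.62524 / 0.382204 = 9.485092.
  gamma(1) = phi_1 gamma(0) + c_1 = (-0.786)(9.485092) + (-0.82) = -8.275282.
Therefore gamma(1) = -8.2753 (to 4 decimal places).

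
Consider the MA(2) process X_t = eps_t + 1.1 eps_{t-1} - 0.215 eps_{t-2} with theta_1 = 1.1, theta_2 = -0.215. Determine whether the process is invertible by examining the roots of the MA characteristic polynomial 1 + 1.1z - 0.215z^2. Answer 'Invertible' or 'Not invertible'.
\text{Not invertible}

The MA(q) characteristic polynomial is P(z) = 1 + 1.1z - 0.215z^2.
Invertibility requires all roots to lie outside the unit circle, i.e. |z| > 1 for every root.
Set 1 + (1.1) z + (-0.215) z^2 = 0, i.e. a z^2 + b z + c = 0 with a = -0.215, b = 1.1, c = 1.
Discriminant D = b^2 - 4ac = (1.1)^2 - 4*(-0.215)*1 = 1.21 - (-0.86) = 2.07.
D >= 0, so the roots are real: z = (-b +/- sqrt(D)) / (2a) = (-1.1 +/- 1.438749) / (-0.43).
  z_1 = (-1.1 + 1.438749) / (-0.43) = -0.7878,   |z_1| = 0.7878.
  z_2 = (-1.1 - 1.438749) / (-0.43) = 5.9041,   |z_2| = 5.9041.
Moduli of all roots: 0.7878, 5.9041.
All moduli strictly greater than 1? No.
Verdict: Not invertible.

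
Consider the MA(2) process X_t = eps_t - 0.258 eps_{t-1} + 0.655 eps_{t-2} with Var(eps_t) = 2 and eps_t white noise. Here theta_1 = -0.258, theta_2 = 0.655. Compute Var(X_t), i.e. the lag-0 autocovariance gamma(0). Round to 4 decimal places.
\gamma(0) = 2.9912

For an MA(q) process X_t = eps_t + sum_i theta_i eps_{t-i} with
Var(eps_t) = sigma^2, the variance is
  gamma(0) = sigma^2 * (1 + sum_i theta_i^2).
  sum_i theta_i^2 = (-0.258)^2 + (0.655)^2 = 0.066564 + 0.429025 = 0.495589.
  gamma(0) = 2 * (1 + 0.495589) = 2 * 1.495589 = 2.991178, which rounds to 2.9912.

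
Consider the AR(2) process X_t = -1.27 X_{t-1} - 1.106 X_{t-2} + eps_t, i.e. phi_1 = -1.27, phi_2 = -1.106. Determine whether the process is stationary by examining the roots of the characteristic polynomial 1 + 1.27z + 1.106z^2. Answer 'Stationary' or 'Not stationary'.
\text{Not stationary}

The AR(p) characteristic polynomial is P(z) = 1 + 1.27z + 1.106z^2.
Stationarity requires all roots to lie outside the unit circle, i.e. |z| > 1 for every root.
Set 1 + (1.27) z + (1.106) z^2 = 0, i.e. a z^2 + b z + c = 0 with a = 1.106, b = 1.27, c = 1.
Discriminant D = b^2 - 4ac = (1.27)^2 - 4*(1.106)*1 = 1.6129 - (4.424) = -2.8111.
D < 0, so the roots are the complex-conjugate pair z = (-b +/- i sqrt(-D)) / (2a) = -0.5741 +/- 0.758i.
For a conjugate pair |z|^2 = z * conj(z) = (product of roots) = c/a = 1/(1.106) = 0.904159, so |z| = sqrt(0.904159) = 0.9509 for both roots.
Moduli of all roots: 0.9509, 0.9509.
All moduli strictly greater than 1? No.
Verdict: Not stationary.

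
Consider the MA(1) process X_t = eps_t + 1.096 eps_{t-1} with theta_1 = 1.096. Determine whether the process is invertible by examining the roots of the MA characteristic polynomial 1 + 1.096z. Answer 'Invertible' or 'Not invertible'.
\text{Not invertible}

The MA(q) characteristic polynomial is P(z) = 1 + 1.096z.
Invertibility requires all roots to lie outside the unit circle, i.e. |z| > 1 for every root.
This is linear in z: 1 + (1.096) z = 0  =>  z = -1/(1.096) = -0.912409,  |z| = 0.912409.
Moduli of all roots: 0.9124.
All moduli strictly greater than 1? No.
Verdict: Not invertible.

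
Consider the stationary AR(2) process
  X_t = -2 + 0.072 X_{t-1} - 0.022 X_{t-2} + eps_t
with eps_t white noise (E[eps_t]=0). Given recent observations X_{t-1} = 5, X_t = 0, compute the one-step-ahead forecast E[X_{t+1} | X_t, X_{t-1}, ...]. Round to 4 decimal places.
E[X_{t+1} \mid \mathcal F_t] = -2.1100

For an AR(p) model X_t = c + sum_i phi_i X_{t-i} + eps_t, the
one-step-ahead conditional mean is
  E[X_{t+1} | X_t, ...] = c + sum_i phi_i X_{t+1-i}.
Substitute known values:
  E[X_{t+1} | ...] = -2 + (0.072) * (0) + (-0.022) * (5)
                   = -2.1100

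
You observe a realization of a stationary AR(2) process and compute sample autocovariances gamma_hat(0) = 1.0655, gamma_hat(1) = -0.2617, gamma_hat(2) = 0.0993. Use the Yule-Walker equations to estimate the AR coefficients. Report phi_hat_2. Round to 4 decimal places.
\hat\phi_{2} = 0.0350

The Yule-Walker equations for an AR(p) process read, in matrix form,
  Gamma_p phi = r_p,   with   (Gamma_p)_{ij} = gamma(|i - j|),
                       (r_p)_i = gamma(i),   i,j = 1..p.
Substitute the sample gammas (Toeplitz matrix and right-hand side of size 2):
  Gamma_p = [[1.0655, -0.2617], [-0.2617, 1.0655]]
  r_p     = [-0.2617, 0.0993]
Written out:
  1.0655 phi_1 - 0.2617 phi_2 = -0.2617
  -0.2617 phi_1 + 1.0655 phi_2 = 0.0993
Solve by Cramer's rule:
  det = gamma(0)^2 - gamma(1)^2 = (1.0655)^2 - (-0.2617)^2 = 1.13529025 - 0.06848689 = 1.06680336
  phi_hat_1 = [gamma(1) gamma(0) - gamma(1) gamma(2)] / det = [(-0.2617)(1.0655) - (-0.2617)(0.0993)] / 1.06680336 = -0.25285454 / 1.06680336 = -0.237
  phi_hat_2 = [gamma(0) gamma(2) - gamma(1)^2] / det = [(1.0655)(0.0993) - (-0.2617)^2] / 1.06680336 = 0.03731726 / 1.06680336 = 0.035
So phi_hat = [-0.2370, 0.0350].
Therefore phi_hat_2 = 0.0350.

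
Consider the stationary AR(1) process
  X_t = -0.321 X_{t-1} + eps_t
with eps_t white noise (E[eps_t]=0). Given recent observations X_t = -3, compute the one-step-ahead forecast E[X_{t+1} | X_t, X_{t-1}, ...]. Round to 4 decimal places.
E[X_{t+1} \mid \mathcal F_t] = 0.9630

For an AR(p) model X_t = c + sum_i phi_i X_{t-i} + eps_t, the
one-step-ahead conditional mean is
  E[X_{t+1} | X_t, ...] = c + sum_i phi_i X_{t+1-i}.
Substitute known values:
  E[X_{t+1} | ...] = (-0.321) * (-3)
                   = 0.9630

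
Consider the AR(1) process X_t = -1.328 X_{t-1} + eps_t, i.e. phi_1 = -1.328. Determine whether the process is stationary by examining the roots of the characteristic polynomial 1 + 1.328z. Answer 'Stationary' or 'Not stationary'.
\text{Not stationary}

The AR(p) characteristic polynomial is P(z) = 1 + 1.328z.
Stationarity requires all roots to lie outside the unit circle, i.e. |z| > 1 for every root.
This is linear in z: 1 + (1.328) z = 0  =>  z = -1/(1.328) = -0.753012,  |z| = 0.753012.
Moduli of all roots: 0.7530.
All moduli strictly greater than 1? No.
Verdict: Not stationary.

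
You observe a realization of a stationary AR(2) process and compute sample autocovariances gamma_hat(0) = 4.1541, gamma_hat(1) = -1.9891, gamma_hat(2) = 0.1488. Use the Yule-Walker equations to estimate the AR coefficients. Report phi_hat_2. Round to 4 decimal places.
\hat\phi_{2} = -0.2510

The Yule-Walker equations for an AR(p) process read, in matrix form,
  Gamma_p phi = r_p,   with   (Gamma_p)_{ij} = gamma(|i - j|),
                       (r_p)_i = gamma(i),   i,j = 1..p.
Substitute the sample gammas (Toeplitz matrix and right-hand side of size 2):
  Gamma_p = [[4.1541, -1.9891], [-1.9891, 4.1541]]
  r_p     = [-1.9891, 0.1488]
Written out:
  4.1541 phi_1 - 1.9891 phi_2 = -1.9891
  -1.9891 phi_1 + 4.1541 phi_2 = 0.1488
Solve by Cramer's rule:
  det = gamma(0)^2 - gamma(1)^2 = (4.1541)^2 - (-1.9891)^2 = 17.25654681 - 3.95651881 = 13.300028
  phi_hat_1 = [gamma(1) gamma(0) - gamma(1) gamma(2)] / det = [(-1.9891)(4.1541) - (-1.9891)(0.1488)] / 13.300028 = -7.96694223 / 13.300028 = -0.599
  phi_hat_2 = [gamma(0) gamma(2) - gamma(1)^2] / det = [(4.1541)(0.1488) - (-1.9891)^2] / 13.300028 = -3.33838873 / 13.300028 = -0.251
So phi_hat = [-0.5990, -0.2510].
Therefore phi_hat_2 = -0.2510.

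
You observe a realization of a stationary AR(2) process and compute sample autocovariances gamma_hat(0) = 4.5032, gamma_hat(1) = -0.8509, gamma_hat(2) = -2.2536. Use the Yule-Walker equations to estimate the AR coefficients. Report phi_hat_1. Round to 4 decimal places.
\hat\phi_{1} = -0.2940

The Yule-Walker equations for an AR(p) process read, in matrix form,
  Gamma_p phi = r_p,   with   (Gamma_p)_{ij} = gamma(|i - j|),
                       (r_p)_i = gamma(i),   i,j = 1..p.
Substitute the sample gammas (Toeplitz matrix and right-hand side of size 2):
  Gamma_p = [[4.5032, -0.8509], [-0.8509, 4.5032]]
  r_p     = [-0.8509, -2.2536]
Written out:
  4.5032 phi_1 - 0.8509 phi_2 = -0.8509
  -0.8509 phi_1 + 4.5032 phi_2 = -2.2536
Solve by Cramer's rule:
  det = gamma(0)^2 - gamma(1)^2 = (4.5032)^2 - (-0.8509)^2 = 20.27881024 - 0.72403081 = 19.55477943
  phi_hat_1 = [gamma(1) gamma(0) - gamma(1) gamma(2)] / det = [(-0.8509)(4.5032) - (-0.8509)(-2.2536)] / 19.55477943 = -5.74936112 / 19.55477943 = -0.294
  phi_hat_2 = [gamma(0) gamma(2) - gamma(1)^2] / det = [(4.5032)(-2.2536) - (-0.8509)^2] / 19.55477943 = -10.87244233 / 19.55477943 = -0.556
So phi_hat = [-0.2940, -0.5560].
Therefore phi_hat_1 = -0.2940.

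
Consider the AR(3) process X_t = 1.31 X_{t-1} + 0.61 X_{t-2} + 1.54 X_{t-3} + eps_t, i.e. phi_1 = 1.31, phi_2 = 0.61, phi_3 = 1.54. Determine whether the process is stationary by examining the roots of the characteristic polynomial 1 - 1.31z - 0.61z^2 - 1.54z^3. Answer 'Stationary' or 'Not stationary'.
\text{Not stationary}

The AR(p) characteristic polynomial is P(z) = 1 - 1.31z - 0.61z^2 - 1.54z^3.
Stationarity requires all roots to lie outside the unit circle, i.e. |z| > 1 for every root.
Degree 3: look for a simple real root z0 first, then factor out (1 - z/z0) and solve the remaining quadratic.
Testing z0 = 0.5: P(0.5) = 1 + (-1.31)(0.5) + (-0.61)(0.5)^2 + (-1.54)(0.5)^3
  = 1 + (-0.655) + (-0.1525) + (-0.1925) = 0.  So z_0 = 0.5 is a root, |z_0| = 0.5.
Divide out the factor (1 - 2 z) = (1 - z/z0) (since 1/z0 = 2):
  P(z) = (1 - 2 z)(1 + (0.69) z + (0.77) z^2)
  [check: z-coef 0.69 - (2) = -1.31; z^2-coef 0.77 - (2)(0.69) = -0.61; z^3-coef -(2)(0.77) = -1.54.]
Remaining roots from the quadratic factor 1 + (0.69) z + (0.77) z^2:
  Set 1 + (0.69) z + (0.77) z^2 = 0, i.e. a z^2 + b z + c = 0 with a = 0.77, b = 0.69, c = 1.
  Discriminant D = b^2 - 4ac = (0.69)^2 - 4*(0.77)*1 = 0.4761 - (3.08) = -2.6039.
  D < 0, so the roots are the complex-conjugate pair z = (-b +/- i sqrt(-D)) / (2a) = -0.4481 +/- 1.0478i.
  For a conjugate pair |z|^2 = z * conj(z) = (product of roots) = c/a = 1/(0.77) = 1.298701, so |z| = sqrt(1.298701) = 1.1396 for both roots.
Moduli of all roots: 0.5000, 1.1396, 1.1396.
All moduli strictly greater than 1? No.
Verdict: Not stationary.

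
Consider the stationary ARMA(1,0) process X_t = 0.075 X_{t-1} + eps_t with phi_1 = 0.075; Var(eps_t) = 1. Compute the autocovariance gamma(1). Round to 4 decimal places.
\gamma(1) = 0.0754

Multiply the model equation by X_{t-k} and take expectations. With theta_0 = psi_0 = 1 and psi_j the MA(infinity) weights, this gives
  gamma(k) - sum_i phi_i gamma(k-i) = c_k,
  c_k = sigma^2 * sum_{j=k..q} theta_j psi_{j-k}   (c_k = 0 for k > q),
using gamma(-m) = gamma(m).
Pure AR (q = 0): c_0 = sigma^2 = 1, c_k = 0 for k >= 1.
Equations for k = 0 and k = 1 (AR order 1):
  gamma(0) = phi_1 gamma(1) + c_0
  gamma(1) = phi_1 gamma(0) + c_1
Substituting the second into the first: gamma(0) (1 - phi_1^2) = c_0 + phi_1 c_1, so
  gamma(0) = c_0 / (1 - phi_1^2) = 1 / (1 - (0.075)^2) = 1 / 0.994375 = 1.005657.
  gamma(1) = phi_1 gamma(0) = (0.075)(1.005657) = 0.075424.
Therefore gamma(1) = 0.0754 (to 4 decimal places).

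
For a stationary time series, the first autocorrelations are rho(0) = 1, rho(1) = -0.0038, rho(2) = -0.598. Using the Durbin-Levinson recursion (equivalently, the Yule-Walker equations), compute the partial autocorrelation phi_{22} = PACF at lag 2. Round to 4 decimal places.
\phi_{22} = -0.5980

The PACF at lag k is phi_{kk}, the last component of the solution
to the Yule-Walker system G_k phi = r_k where
  (G_k)_{ij} = rho(|i - j|), (r_k)_i = rho(i), i,j = 1..k.
Equivalently, Durbin-Levinson gives phi_{kk} iteratively:
  phi_{11} = rho(1)
  phi_{kk} = [rho(k) - sum_{j=1..k-1} phi_{k-1,j} rho(k-j)]
            / [1 - sum_{j=1..k-1} phi_{k-1,j} rho(j)],
  phi_{k,j} = phi_{k-1,j} - phi_{kk} phi_{k-1,k-j},  j = 1..k-1.
Step k = 1:
  phi_11 = rho(1) = -0.0038.
Step k = 2:
  phi_22 = [rho(2) - phi_11 rho(1)] / [1 - phi_11 rho(1)] = [-0.598 - (-0.0038)(-0.0038)] / [1 - (-0.0038)(-0.0038)]
         = -0.59801444 / 0.99998556 = -0.598.
Therefore phi_{22} = -0.5980.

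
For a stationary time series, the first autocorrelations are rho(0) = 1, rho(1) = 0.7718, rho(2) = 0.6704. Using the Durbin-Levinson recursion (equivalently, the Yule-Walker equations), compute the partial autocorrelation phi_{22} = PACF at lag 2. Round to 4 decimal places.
\phi_{22} = 0.1848

The PACF at lag k is phi_{kk}, the last component of the solution
to the Yule-Walker system G_k phi = r_k where
  (G_k)_{ij} = rho(|i - j|), (r_k)_i = rho(i), i,j = 1..k.
Equivalently, Durbin-Levinson gives phi_{kk} iteratively:
  phi_{11} = rho(1)
  phi_{kk} = [rho(k) - sum_{j=1..k-1} phi_{k-1,j} rho(k-j)]
            / [1 - sum_{j=1..k-1} phi_{k-1,j} rho(j)],
  phi_{k,j} = phi_{k-1,j} - phi_{kk} phi_{k-1,k-j},  j = 1..k-1.
Step k = 1:
  phi_11 = rho(1) = 0.7718.
Step k = 2:
  phi_22 = [rho(2) - phi_11 rho(1)] / [1 - phi_11 rho(1)] = [0.6704 - (0.7718)(0.7718)] / [1 - (0.7718)(0.7718)]
         = 0.07472476 / 0.40432476 = 0.1848.
Therefore phi_{22} = 0.1848.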